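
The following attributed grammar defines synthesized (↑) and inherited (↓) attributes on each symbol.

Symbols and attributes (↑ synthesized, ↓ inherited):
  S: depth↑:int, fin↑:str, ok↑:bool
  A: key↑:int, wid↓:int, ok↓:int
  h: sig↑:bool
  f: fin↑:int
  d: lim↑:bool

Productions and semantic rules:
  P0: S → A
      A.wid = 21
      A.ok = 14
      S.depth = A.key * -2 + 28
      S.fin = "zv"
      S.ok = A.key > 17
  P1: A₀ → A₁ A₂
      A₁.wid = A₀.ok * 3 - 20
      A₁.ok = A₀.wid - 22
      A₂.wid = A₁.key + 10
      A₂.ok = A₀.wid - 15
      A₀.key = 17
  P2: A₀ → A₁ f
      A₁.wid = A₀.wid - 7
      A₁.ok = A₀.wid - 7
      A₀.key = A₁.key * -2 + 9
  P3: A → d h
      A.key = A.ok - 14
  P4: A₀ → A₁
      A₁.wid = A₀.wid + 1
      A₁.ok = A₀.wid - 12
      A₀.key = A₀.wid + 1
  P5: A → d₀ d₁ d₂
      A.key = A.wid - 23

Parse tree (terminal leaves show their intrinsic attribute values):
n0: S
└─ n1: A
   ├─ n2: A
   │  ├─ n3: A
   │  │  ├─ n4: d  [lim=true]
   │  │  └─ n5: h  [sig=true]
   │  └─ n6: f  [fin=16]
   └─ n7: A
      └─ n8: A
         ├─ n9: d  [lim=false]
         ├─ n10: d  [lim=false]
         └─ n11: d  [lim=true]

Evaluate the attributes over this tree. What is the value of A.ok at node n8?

5

1. n1.wid = 21  [21]
2. n1.ok = 14  [14]
3. n2.wid = 22  [A₀.ok * 3 - 20]
4. n2.ok = -1  [A₀.wid - 22]
5. n3.wid = 15  [A₀.wid - 7]
6. n3.ok = 15  [A₀.wid - 7]
7. n4.lim = true  [terminal]
8. n5.sig = true  [terminal]
9. n3.key = 1  [A.ok - 14]
10. n6.fin = 16  [terminal]
11. n2.key = 7  [A₁.key * -2 + 9]
12. n7.wid = 17  [A₁.key + 10]
13. n7.ok = 6  [A₀.wid - 15]
14. n8.wid = 18  [A₀.wid + 1]
15. n8.ok = 5  [A₀.wid - 12]
16. n9.lim = false  [terminal]
17. n10.lim = false  [terminal]
18. n11.lim = true  [terminal]
19. n8.key = -5  [A.wid - 23]
20. n7.key = 18  [A₀.wid + 1]
21. n1.key = 17  [17]
22. n0.depth = -6  [A.key * -2 + 28]
23. n0.fin = "zv"  ["zv"]
24. n0.ok = false  [A.key > 17]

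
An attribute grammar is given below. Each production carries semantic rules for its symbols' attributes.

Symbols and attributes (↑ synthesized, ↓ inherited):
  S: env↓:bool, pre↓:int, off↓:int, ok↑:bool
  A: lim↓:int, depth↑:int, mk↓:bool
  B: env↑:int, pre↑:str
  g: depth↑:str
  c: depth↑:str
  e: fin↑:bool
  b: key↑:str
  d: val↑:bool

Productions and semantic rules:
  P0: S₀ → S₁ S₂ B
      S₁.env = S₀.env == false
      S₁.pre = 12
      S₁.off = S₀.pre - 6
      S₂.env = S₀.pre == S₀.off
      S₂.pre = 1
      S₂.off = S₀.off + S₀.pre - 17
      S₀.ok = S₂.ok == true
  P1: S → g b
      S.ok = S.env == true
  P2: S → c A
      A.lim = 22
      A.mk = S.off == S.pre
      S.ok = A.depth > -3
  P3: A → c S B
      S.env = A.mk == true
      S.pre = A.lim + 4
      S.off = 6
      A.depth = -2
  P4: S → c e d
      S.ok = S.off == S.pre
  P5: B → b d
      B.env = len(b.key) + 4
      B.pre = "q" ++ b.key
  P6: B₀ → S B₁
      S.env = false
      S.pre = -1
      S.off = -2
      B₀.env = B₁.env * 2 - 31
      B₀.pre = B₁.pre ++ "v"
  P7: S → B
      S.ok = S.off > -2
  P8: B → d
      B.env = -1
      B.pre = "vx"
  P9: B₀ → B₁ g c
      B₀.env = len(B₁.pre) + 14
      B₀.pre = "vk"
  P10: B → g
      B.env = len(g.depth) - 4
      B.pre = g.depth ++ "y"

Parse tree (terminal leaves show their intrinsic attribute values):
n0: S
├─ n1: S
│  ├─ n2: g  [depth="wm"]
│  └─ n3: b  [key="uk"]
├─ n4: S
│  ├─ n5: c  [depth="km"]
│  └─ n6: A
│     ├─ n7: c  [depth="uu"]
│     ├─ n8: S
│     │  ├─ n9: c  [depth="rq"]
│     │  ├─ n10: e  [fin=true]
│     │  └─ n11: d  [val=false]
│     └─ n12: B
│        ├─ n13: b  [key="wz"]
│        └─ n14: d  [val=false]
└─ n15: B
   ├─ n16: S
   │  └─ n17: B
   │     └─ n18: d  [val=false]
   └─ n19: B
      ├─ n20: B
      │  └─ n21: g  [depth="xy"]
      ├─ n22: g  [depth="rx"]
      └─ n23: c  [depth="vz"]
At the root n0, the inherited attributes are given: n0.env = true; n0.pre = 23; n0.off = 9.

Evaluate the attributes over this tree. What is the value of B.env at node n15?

1. n0.env = true  [given at root]
2. n0.pre = 23  [given at root]
3. n0.off = 9  [given at root]
4. n1.env = false  [S₀.env == false]
5. n1.pre = 12  [12]
6. n1.off = 17  [S₀.pre - 6]
7. n2.depth = "wm"  [terminal]
8. n3.key = "uk"  [terminal]
9. n1.ok = false  [S.env == true]
10. n4.env = false  [S₀.pre == S₀.off]
11. n4.pre = 1  [1]
12. n4.off = 15  [S₀.off + S₀.pre - 17]
13. n5.depth = "km"  [terminal]
14. n6.lim = 22  [22]
15. n6.mk = false  [S.off == S.pre]
16. n7.depth = "uu"  [terminal]
17. n8.env = false  [A.mk == true]
18. n8.pre = 26  [A.lim + 4]
19. n8.off = 6  [6]
20. n9.depth = "rq"  [terminal]
21. n10.fin = true  [terminal]
22. n11.val = false  [terminal]
23. n8.ok = false  [S.off == S.pre]
24. n13.key = "wz"  [terminal]
25. n14.val = false  [terminal]
26. n12.env = 6  [len(b.key) + 4]
27. n12.pre = "qwz"  ["q" ++ b.key]
28. n6.depth = -2  [-2]
29. n4.ok = true  [A.depth > -3]
30. n16.env = false  [false]
31. n16.pre = -1  [-1]
32. n16.off = -2  [-2]
33. n18.val = false  [terminal]
34. n17.env = -1  [-1]
35. n17.pre = "vx"  ["vx"]
36. n16.ok = false  [S.off > -2]
37. n21.depth = "xy"  [terminal]
38. n20.env = -2  [len(g.depth) - 4]
39. n20.pre = "xyy"  [g.depth ++ "y"]
40. n22.depth = "rx"  [terminal]
41. n23.depth = "vz"  [terminal]
42. n19.env = 17  [len(B₁.pre) + 14]
43. n19.pre = "vk"  ["vk"]
44. n15.env = 3  [B₁.env * 2 - 31]
45. n15.pre = "vkv"  [B₁.pre ++ "v"]
46. n0.ok = true  [S₂.ok == true]

3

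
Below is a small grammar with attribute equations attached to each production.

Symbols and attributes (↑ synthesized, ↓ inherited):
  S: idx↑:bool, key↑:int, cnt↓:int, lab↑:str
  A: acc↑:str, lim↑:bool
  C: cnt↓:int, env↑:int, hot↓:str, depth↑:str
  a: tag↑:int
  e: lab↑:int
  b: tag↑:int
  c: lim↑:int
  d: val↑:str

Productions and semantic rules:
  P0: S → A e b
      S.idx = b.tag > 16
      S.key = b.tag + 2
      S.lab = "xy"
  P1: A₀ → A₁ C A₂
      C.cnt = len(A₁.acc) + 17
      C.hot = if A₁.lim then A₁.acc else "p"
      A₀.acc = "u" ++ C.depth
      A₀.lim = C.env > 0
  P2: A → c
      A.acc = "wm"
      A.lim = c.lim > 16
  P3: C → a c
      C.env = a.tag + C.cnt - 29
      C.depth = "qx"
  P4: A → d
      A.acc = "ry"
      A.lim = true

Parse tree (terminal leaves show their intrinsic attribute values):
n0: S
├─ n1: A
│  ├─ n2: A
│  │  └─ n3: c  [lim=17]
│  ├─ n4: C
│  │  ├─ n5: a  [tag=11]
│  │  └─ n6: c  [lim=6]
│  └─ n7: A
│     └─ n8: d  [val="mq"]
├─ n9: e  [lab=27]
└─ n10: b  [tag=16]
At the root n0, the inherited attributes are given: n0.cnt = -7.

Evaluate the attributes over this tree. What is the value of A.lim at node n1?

true

1. n0.cnt = -7  [given at root]
2. n3.lim = 17  [terminal]
3. n2.acc = "wm"  ["wm"]
4. n2.lim = true  [c.lim > 16]
5. n4.cnt = 19  [len(A₁.acc) + 17]
6. n4.hot = "wm"  [if A₁.lim then A₁.acc else "p"]
7. n5.tag = 11  [terminal]
8. n6.lim = 6  [terminal]
9. n4.env = 1  [a.tag + C.cnt - 29]
10. n4.depth = "qx"  ["qx"]
11. n8.val = "mq"  [terminal]
12. n7.acc = "ry"  ["ry"]
13. n7.lim = true  [true]
14. n1.acc = "uqx"  ["u" ++ C.depth]
15. n1.lim = true  [C.env > 0]
16. n9.lab = 27  [terminal]
17. n10.tag = 16  [terminal]
18. n0.idx = false  [b.tag > 16]
19. n0.key = 18  [b.tag + 2]
20. n0.lab = "xy"  ["xy"]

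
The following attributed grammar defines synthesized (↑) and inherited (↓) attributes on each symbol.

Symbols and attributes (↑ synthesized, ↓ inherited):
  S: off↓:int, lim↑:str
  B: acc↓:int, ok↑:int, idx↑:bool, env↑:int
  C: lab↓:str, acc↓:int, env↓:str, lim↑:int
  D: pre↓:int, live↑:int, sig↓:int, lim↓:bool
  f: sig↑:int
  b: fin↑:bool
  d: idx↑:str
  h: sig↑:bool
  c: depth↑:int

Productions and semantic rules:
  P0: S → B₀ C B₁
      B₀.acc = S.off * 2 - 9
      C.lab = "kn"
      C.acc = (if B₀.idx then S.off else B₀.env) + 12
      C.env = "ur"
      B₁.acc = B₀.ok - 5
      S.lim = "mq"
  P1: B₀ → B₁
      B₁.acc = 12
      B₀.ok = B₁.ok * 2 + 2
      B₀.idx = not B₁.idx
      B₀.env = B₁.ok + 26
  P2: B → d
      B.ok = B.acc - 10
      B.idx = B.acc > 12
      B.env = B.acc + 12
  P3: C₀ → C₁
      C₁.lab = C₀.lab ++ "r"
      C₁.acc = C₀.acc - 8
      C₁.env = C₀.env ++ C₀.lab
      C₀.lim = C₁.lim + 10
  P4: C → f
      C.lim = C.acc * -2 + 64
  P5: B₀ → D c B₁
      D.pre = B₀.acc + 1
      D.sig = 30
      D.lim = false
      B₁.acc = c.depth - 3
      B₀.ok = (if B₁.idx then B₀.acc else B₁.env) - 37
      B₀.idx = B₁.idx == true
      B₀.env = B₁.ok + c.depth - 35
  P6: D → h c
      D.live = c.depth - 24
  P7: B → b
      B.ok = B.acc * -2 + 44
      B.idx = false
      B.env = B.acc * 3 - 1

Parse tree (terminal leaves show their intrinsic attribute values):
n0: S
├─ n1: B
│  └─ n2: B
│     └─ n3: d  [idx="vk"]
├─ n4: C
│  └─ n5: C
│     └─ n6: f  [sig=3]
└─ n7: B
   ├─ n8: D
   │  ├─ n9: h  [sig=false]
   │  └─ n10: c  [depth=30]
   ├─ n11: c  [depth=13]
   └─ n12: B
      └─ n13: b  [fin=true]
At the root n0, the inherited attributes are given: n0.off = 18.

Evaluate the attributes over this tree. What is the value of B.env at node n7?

1. n0.off = 18  [given at root]
2. n1.acc = 27  [S.off * 2 - 9]
3. n2.acc = 12  [12]
4. n3.idx = "vk"  [terminal]
5. n2.ok = 2  [B.acc - 10]
6. n2.idx = false  [B.acc > 12]
7. n2.env = 24  [B.acc + 12]
8. n1.ok = 6  [B₁.ok * 2 + 2]
9. n1.idx = true  [not B₁.idx]
10. n1.env = 28  [B₁.ok + 26]
11. n4.lab = "kn"  ["kn"]
12. n4.acc = 30  [(if B₀.idx then S.off else B₀.env) + 12]
13. n4.env = "ur"  ["ur"]
14. n5.lab = "knr"  [C₀.lab ++ "r"]
15. n5.acc = 22  [C₀.acc - 8]
16. n5.env = "urkn"  [C₀.env ++ C₀.lab]
17. n6.sig = 3  [terminal]
18. n5.lim = 20  [C.acc * -2 + 64]
19. n4.lim = 30  [C₁.lim + 10]
20. n7.acc = 1  [B₀.ok - 5]
21. n8.pre = 2  [B₀.acc + 1]
22. n8.sig = 30  [30]
23. n8.lim = false  [false]
24. n9.sig = false  [terminal]
25. n10.depth = 30  [terminal]
26. n8.live = 6  [c.depth - 24]
27. n11.depth = 13  [terminal]
28. n12.acc = 10  [c.depth - 3]
29. n13.fin = true  [terminal]
30. n12.ok = 24  [B.acc * -2 + 44]
31. n12.idx = false  [false]
32. n12.env = 29  [B.acc * 3 - 1]
33. n7.ok = -8  [(if B₁.idx then B₀.acc else B₁.env) - 37]
34. n7.idx = false  [B₁.idx == true]
35. n7.env = 2  [B₁.ok + c.depth - 35]
36. n0.lim = "mq"  ["mq"]

2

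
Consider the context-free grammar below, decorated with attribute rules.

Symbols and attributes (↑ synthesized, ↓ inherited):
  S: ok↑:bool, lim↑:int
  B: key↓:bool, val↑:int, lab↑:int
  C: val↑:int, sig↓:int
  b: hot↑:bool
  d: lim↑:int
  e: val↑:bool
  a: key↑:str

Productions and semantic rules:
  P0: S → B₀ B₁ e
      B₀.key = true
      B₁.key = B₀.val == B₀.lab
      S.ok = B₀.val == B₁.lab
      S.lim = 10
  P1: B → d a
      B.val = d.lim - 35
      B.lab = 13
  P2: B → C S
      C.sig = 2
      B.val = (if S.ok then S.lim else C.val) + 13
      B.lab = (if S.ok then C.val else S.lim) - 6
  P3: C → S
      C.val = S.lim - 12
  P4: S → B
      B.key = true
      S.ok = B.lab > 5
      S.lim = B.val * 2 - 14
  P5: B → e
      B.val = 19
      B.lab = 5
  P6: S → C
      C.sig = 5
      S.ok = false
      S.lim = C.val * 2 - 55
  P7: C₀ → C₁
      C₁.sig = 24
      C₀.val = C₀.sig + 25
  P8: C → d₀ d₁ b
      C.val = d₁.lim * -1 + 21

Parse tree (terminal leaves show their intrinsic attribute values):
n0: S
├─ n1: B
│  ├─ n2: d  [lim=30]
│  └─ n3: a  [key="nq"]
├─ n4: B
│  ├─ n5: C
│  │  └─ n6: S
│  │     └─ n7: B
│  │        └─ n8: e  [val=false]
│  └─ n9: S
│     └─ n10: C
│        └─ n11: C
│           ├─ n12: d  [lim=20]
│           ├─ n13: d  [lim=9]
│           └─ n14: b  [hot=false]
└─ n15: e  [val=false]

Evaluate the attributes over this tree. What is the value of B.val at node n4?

25

1. n1.key = true  [true]
2. n2.lim = 30  [terminal]
3. n3.key = "nq"  [terminal]
4. n1.val = -5  [d.lim - 35]
5. n1.lab = 13  [13]
6. n4.key = false  [B₀.val == B₀.lab]
7. n5.sig = 2  [2]
8. n7.key = true  [true]
9. n8.val = false  [terminal]
10. n7.val = 19  [19]
11. n7.lab = 5  [5]
12. n6.ok = false  [B.lab > 5]
13. n6.lim = 24  [B.val * 2 - 14]
14. n5.val = 12  [S.lim - 12]
15. n10.sig = 5  [5]
16. n11.sig = 24  [24]
17. n12.lim = 20  [terminal]
18. n13.lim = 9  [terminal]
19. n14.hot = false  [terminal]
20. n11.val = 12  [d₁.lim * -1 + 21]
21. n10.val = 30  [C₀.sig + 25]
22. n9.ok = false  [false]
23. n9.lim = 5  [C.val * 2 - 55]
24. n4.val = 25  [(if S.ok then S.lim else C.val) + 13]
25. n4.lab = -1  [(if S.ok then C.val else S.lim) - 6]
26. n15.val = false  [terminal]
27. n0.ok = false  [B₀.val == B₁.lab]
28. n0.lim = 10  [10]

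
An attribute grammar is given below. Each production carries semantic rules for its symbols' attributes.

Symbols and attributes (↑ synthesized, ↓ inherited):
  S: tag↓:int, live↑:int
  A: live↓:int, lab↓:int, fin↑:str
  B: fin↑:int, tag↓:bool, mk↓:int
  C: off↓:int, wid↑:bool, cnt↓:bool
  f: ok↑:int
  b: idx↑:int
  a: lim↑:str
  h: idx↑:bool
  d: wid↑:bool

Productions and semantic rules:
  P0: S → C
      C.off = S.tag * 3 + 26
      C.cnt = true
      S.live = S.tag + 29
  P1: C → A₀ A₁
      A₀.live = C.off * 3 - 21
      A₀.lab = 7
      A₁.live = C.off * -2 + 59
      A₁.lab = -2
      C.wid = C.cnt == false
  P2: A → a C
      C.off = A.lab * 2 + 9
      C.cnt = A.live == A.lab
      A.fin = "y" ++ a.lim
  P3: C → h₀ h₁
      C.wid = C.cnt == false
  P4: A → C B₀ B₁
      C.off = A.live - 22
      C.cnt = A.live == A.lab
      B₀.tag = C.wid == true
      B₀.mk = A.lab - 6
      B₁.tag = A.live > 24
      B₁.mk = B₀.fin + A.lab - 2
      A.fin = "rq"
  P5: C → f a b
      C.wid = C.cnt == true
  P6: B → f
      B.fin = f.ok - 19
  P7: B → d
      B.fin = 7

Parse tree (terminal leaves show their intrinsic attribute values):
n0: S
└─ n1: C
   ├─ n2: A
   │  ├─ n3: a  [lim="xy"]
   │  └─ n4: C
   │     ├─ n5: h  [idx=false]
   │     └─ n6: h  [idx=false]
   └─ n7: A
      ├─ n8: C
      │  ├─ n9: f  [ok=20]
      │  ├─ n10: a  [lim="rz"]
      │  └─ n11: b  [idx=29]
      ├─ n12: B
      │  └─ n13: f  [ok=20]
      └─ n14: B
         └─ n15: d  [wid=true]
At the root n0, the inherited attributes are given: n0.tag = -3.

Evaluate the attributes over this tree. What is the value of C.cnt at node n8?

false

1. n0.tag = -3  [given at root]
2. n1.off = 17  [S.tag * 3 + 26]
3. n1.cnt = true  [true]
4. n2.live = 30  [C.off * 3 - 21]
5. n2.lab = 7  [7]
6. n3.lim = "xy"  [terminal]
7. n4.off = 23  [A.lab * 2 + 9]
8. n4.cnt = false  [A.live == A.lab]
9. n5.idx = false  [terminal]
10. n6.idx = false  [terminal]
11. n4.wid = true  [C.cnt == false]
12. n2.fin = "yxy"  ["y" ++ a.lim]
13. n7.live = 25  [C.off * -2 + 59]
14. n7.lab = -2  [-2]
15. n8.off = 3  [A.live - 22]
16. n8.cnt = false  [A.live == A.lab]
17. n9.ok = 20  [terminal]
18. n10.lim = "rz"  [terminal]
19. n11.idx = 29  [terminal]
20. n8.wid = false  [C.cnt == true]
21. n12.tag = false  [C.wid == true]
22. n12.mk = -8  [A.lab - 6]
23. n13.ok = 20  [terminal]
24. n12.fin = 1  [f.ok - 19]
25. n14.tag = true  [A.live > 24]
26. n14.mk = -3  [B₀.fin + A.lab - 2]
27. n15.wid = true  [terminal]
28. n14.fin = 7  [7]
29. n7.fin = "rq"  ["rq"]
30. n1.wid = false  [C.cnt == false]
31. n0.live = 26  [S.tag + 29]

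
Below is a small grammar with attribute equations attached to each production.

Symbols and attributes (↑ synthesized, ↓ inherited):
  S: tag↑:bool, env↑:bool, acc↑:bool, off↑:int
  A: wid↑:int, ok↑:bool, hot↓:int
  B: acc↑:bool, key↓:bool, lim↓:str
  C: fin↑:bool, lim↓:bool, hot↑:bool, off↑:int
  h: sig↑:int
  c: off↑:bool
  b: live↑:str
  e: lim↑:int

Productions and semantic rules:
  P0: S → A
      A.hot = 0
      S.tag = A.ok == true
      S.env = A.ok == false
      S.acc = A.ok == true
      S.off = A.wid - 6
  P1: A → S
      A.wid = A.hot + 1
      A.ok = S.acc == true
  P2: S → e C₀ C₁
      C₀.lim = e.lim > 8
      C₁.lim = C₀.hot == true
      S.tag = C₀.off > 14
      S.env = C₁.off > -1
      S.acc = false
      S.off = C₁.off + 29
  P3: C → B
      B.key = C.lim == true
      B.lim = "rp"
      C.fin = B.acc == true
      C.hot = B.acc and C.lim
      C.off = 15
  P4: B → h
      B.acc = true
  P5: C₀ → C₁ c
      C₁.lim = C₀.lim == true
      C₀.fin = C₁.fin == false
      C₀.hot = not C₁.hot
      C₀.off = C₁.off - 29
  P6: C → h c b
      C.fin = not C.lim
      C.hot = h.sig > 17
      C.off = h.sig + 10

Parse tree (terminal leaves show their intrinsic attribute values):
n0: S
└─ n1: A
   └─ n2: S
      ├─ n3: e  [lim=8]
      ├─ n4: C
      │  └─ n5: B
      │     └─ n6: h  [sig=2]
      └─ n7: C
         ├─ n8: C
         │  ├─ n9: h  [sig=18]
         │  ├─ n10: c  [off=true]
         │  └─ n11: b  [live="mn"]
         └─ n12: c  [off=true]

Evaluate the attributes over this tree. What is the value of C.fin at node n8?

1. n1.hot = 0  [0]
2. n3.lim = 8  [terminal]
3. n4.lim = false  [e.lim > 8]
4. n5.key = false  [C.lim == true]
5. n5.lim = "rp"  ["rp"]
6. n6.sig = 2  [terminal]
7. n5.acc = true  [true]
8. n4.fin = true  [B.acc == true]
9. n4.hot = false  [B.acc and C.lim]
10. n4.off = 15  [15]
11. n7.lim = false  [C₀.hot == true]
12. n8.lim = false  [C₀.lim == true]
13. n9.sig = 18  [terminal]
14. n10.off = true  [terminal]
15. n11.live = "mn"  [terminal]
16. n8.fin = true  [not C.lim]
17. n8.hot = true  [h.sig > 17]
18. n8.off = 28  [h.sig + 10]
19. n12.off = true  [terminal]
20. n7.fin = false  [C₁.fin == false]
21. n7.hot = false  [not C₁.hot]
22. n7.off = -1  [C₁.off - 29]
23. n2.tag = true  [C₀.off > 14]
24. n2.env = false  [C₁.off > -1]
25. n2.acc = false  [false]
26. n2.off = 28  [C₁.off + 29]
27. n1.wid = 1  [A.hot + 1]
28. n1.ok = false  [S.acc == true]
29. n0.tag = false  [A.ok == true]
30. n0.env = true  [A.ok == false]
31. n0.acc = false  [A.ok == true]
32. n0.off = -5  [A.wid - 6]

true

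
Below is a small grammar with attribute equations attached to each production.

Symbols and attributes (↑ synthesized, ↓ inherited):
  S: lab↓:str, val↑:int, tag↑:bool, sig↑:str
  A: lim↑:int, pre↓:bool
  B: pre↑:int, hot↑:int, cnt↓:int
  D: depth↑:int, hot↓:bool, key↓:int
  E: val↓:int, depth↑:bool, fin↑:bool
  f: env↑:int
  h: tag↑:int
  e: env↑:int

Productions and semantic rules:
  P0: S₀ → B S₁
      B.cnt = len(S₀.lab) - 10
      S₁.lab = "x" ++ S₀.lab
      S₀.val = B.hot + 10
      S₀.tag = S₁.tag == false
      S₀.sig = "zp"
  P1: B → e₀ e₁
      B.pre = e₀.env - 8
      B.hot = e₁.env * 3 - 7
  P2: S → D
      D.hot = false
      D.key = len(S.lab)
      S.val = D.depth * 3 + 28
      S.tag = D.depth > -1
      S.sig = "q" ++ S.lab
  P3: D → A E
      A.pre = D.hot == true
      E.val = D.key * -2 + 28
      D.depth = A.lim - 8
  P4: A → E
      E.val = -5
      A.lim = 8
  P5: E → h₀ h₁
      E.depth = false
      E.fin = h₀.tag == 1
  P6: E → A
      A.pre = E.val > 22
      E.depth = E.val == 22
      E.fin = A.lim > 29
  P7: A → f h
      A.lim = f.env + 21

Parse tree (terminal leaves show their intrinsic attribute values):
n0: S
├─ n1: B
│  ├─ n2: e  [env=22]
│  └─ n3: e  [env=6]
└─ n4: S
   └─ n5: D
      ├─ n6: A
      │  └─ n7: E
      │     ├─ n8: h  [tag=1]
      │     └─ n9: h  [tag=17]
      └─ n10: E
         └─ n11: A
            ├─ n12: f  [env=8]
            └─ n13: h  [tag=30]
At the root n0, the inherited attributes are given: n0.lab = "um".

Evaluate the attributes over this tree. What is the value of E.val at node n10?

22

1. n0.lab = "um"  [given at root]
2. n1.cnt = -8  [len(S₀.lab) - 10]
3. n2.env = 22  [terminal]
4. n3.env = 6  [terminal]
5. n1.pre = 14  [e₀.env - 8]
6. n1.hot = 11  [e₁.env * 3 - 7]
7. n4.lab = "xum"  ["x" ++ S₀.lab]
8. n5.hot = false  [false]
9. n5.key = 3  [len(S.lab)]
10. n6.pre = false  [D.hot == true]
11. n7.val = -5  [-5]
12. n8.tag = 1  [terminal]
13. n9.tag = 17  [terminal]
14. n7.depth = false  [false]
15. n7.fin = true  [h₀.tag == 1]
16. n6.lim = 8  [8]
17. n10.val = 22  [D.key * -2 + 28]
18. n11.pre = false  [E.val > 22]
19. n12.env = 8  [terminal]
20. n13.tag = 30  [terminal]
21. n11.lim = 29  [f.env + 21]
22. n10.depth = true  [E.val == 22]
23. n10.fin = false  [A.lim > 29]
24. n5.depth = 0  [A.lim - 8]
25. n4.val = 28  [D.depth * 3 + 28]
26. n4.tag = true  [D.depth > -1]
27. n4.sig = "qxum"  ["q" ++ S.lab]
28. n0.val = 21  [B.hot + 10]
29. n0.tag = false  [S₁.tag == false]
30. n0.sig = "zp"  ["zp"]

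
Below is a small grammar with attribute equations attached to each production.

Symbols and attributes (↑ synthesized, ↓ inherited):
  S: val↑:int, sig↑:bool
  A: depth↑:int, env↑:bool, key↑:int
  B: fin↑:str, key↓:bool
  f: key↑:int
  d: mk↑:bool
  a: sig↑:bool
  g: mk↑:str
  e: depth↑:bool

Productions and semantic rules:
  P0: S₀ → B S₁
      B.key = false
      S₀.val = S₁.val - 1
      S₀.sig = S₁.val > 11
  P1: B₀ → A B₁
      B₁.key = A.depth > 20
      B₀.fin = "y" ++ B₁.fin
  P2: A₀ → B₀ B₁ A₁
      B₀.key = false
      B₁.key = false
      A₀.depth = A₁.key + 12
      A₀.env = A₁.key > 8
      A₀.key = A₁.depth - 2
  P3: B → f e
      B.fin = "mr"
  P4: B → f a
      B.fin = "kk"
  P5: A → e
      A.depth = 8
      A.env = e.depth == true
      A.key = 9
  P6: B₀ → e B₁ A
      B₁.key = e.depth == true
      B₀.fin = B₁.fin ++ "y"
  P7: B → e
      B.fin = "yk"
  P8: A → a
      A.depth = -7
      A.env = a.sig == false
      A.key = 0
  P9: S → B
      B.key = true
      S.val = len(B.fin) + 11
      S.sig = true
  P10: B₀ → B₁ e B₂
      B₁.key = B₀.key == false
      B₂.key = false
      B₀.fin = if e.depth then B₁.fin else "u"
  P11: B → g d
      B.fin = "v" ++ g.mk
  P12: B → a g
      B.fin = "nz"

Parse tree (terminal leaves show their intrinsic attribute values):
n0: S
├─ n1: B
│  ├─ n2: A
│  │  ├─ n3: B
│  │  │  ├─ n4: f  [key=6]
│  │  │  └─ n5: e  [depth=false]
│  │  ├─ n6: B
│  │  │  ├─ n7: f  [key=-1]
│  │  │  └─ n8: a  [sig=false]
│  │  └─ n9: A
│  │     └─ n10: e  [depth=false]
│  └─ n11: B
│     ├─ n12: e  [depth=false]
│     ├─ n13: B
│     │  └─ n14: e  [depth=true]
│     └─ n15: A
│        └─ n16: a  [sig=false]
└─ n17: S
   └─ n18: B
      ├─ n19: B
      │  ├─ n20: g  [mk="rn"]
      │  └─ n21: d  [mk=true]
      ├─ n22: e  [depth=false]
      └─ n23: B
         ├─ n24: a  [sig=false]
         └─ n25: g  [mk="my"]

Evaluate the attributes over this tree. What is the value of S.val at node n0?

11

1. n1.key = false  [false]
2. n3.key = false  [false]
3. n4.key = 6  [terminal]
4. n5.depth = false  [terminal]
5. n3.fin = "mr"  ["mr"]
6. n6.key = false  [false]
7. n7.key = -1  [terminal]
8. n8.sig = false  [terminal]
9. n6.fin = "kk"  ["kk"]
10. n10.depth = false  [terminal]
11. n9.depth = 8  [8]
12. n9.env = false  [e.depth == true]
13. n9.key = 9  [9]
14. n2.depth = 21  [A₁.key + 12]
15. n2.env = true  [A₁.key > 8]
16. n2.key = 6  [A₁.depth - 2]
17. n11.key = true  [A.depth > 20]
18. n12.depth = false  [terminal]
19. n13.key = false  [e.depth == true]
20. n14.depth = true  [terminal]
21. n13.fin = "yk"  ["yk"]
22. n16.sig = false  [terminal]
23. n15.depth = -7  [-7]
24. n15.env = true  [a.sig == false]
25. n15.key = 0  [0]
26. n11.fin = "yky"  [B₁.fin ++ "y"]
27. n1.fin = "yyky"  ["y" ++ B₁.fin]
28. n18.key = true  [true]
29. n19.key = false  [B₀.key == false]
30. n20.mk = "rn"  [terminal]
31. n21.mk = true  [terminal]
32. n19.fin = "vrn"  ["v" ++ g.mk]
33. n22.depth = false  [terminal]
34. n23.key = false  [false]
35. n24.sig = false  [terminal]
36. n25.mk = "my"  [terminal]
37. n23.fin = "nz"  ["nz"]
38. n18.fin = "u"  [if e.depth then B₁.fin else "u"]
39. n17.val = 12  [len(B.fin) + 11]
40. n17.sig = true  [true]
41. n0.val = 11  [S₁.val - 1]
42. n0.sig = true  [S₁.val > 11]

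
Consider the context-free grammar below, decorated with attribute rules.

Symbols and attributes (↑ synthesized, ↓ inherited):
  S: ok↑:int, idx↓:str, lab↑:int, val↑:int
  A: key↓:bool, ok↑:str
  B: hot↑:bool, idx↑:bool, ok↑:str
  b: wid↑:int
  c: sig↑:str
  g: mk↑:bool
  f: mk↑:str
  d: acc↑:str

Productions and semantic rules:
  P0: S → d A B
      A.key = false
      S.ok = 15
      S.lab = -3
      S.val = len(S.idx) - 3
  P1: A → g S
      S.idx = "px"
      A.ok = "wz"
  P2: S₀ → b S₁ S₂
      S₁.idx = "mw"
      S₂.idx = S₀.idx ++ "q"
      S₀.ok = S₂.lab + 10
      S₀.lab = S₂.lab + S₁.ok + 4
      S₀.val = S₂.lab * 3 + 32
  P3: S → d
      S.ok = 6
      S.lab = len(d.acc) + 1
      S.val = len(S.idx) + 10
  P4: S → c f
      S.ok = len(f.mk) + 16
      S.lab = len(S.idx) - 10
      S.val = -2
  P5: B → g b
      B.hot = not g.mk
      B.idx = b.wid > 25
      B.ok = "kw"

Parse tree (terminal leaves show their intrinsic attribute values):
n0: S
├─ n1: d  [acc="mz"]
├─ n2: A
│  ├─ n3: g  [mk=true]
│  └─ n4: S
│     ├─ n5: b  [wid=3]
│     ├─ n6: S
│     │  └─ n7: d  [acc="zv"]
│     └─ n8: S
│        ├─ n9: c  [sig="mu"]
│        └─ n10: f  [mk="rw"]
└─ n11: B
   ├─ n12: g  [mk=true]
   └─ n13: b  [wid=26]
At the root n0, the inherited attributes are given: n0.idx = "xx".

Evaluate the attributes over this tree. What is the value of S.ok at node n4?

1. n0.idx = "xx"  [given at root]
2. n1.acc = "mz"  [terminal]
3. n2.key = false  [false]
4. n3.mk = true  [terminal]
5. n4.idx = "px"  ["px"]
6. n5.wid = 3  [terminal]
7. n6.idx = "mw"  ["mw"]
8. n7.acc = "zv"  [terminal]
9. n6.ok = 6  [6]
10. n6.lab = 3  [len(d.acc) + 1]
11. n6.val = 12  [len(S.idx) + 10]
12. n8.idx = "pxq"  [S₀.idx ++ "q"]
13. n9.sig = "mu"  [terminal]
14. n10.mk = "rw"  [terminal]
15. n8.ok = 18  [len(f.mk) + 16]
16. n8.lab = -7  [len(S.idx) - 10]
17. n8.val = -2  [-2]
18. n4.ok = 3  [S₂.lab + 10]
19. n4.lab = 3  [S₂.lab + S₁.ok + 4]
20. n4.val = 11  [S₂.lab * 3 + 32]
21. n2.ok = "wz"  ["wz"]
22. n12.mk = true  [terminal]
23. n13.wid = 26  [terminal]
24. n11.hot = false  [not g.mk]
25. n11.idx = true  [b.wid > 25]
26. n11.ok = "kw"  ["kw"]
27. n0.ok = 15  [15]
28. n0.lab = -3  [-3]
29. n0.val = -1  [len(S.idx) - 3]

3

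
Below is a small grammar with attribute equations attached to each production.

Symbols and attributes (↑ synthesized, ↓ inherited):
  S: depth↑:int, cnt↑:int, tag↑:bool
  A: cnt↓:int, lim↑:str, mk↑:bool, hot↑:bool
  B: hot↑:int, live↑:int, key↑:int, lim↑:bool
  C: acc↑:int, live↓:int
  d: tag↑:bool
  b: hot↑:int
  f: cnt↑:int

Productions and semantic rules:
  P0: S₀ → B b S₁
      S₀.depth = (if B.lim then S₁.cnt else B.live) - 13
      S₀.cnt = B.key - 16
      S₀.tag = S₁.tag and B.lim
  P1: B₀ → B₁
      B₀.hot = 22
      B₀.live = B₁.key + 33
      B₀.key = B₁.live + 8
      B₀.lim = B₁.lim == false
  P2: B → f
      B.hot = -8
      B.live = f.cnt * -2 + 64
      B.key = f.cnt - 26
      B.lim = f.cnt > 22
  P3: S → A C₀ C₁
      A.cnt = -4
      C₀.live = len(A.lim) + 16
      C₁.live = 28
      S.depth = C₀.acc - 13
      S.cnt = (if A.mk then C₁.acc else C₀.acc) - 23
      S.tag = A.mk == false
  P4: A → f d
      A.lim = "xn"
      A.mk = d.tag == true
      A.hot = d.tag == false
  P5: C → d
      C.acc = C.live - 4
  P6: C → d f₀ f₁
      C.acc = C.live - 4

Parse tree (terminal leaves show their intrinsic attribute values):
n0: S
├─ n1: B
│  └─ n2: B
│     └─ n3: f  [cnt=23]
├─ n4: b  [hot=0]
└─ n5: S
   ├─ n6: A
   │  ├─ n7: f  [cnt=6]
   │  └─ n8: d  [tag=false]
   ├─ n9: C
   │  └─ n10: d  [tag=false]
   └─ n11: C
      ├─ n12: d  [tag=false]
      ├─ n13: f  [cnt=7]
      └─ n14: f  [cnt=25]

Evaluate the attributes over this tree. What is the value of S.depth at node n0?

17

1. n3.cnt = 23  [terminal]
2. n2.hot = -8  [-8]
3. n2.live = 18  [f.cnt * -2 + 64]
4. n2.key = -3  [f.cnt - 26]
5. n2.lim = true  [f.cnt > 22]
6. n1.hot = 22  [22]
7. n1.live = 30  [B₁.key + 33]
8. n1.key = 26  [B₁.live + 8]
9. n1.lim = false  [B₁.lim == false]
10. n4.hot = 0  [terminal]
11. n6.cnt = -4  [-4]
12. n7.cnt = 6  [terminal]
13. n8.tag = false  [terminal]
14. n6.lim = "xn"  ["xn"]
15. n6.mk = false  [d.tag == true]
16. n6.hot = true  [d.tag == false]
17. n9.live = 18  [len(A.lim) + 16]
18. n10.tag = false  [terminal]
19. n9.acc = 14  [C.live - 4]
20. n11.live = 28  [28]
21. n12.tag = false  [terminal]
22. n13.cnt = 7  [terminal]
23. n14.cnt = 25  [terminal]
24. n11.acc = 24  [C.live - 4]
25. n5.depth = 1  [C₀.acc - 13]
26. n5.cnt = -9  [(if A.mk then C₁.acc else C₀.acc) - 23]
27. n5.tag = true  [A.mk == false]
28. n0.depth = 17  [(if B.lim then S₁.cnt else B.live) - 13]
29. n0.cnt = 10  [B.key - 16]
30. n0.tag = false  [S₁.tag and B.lim]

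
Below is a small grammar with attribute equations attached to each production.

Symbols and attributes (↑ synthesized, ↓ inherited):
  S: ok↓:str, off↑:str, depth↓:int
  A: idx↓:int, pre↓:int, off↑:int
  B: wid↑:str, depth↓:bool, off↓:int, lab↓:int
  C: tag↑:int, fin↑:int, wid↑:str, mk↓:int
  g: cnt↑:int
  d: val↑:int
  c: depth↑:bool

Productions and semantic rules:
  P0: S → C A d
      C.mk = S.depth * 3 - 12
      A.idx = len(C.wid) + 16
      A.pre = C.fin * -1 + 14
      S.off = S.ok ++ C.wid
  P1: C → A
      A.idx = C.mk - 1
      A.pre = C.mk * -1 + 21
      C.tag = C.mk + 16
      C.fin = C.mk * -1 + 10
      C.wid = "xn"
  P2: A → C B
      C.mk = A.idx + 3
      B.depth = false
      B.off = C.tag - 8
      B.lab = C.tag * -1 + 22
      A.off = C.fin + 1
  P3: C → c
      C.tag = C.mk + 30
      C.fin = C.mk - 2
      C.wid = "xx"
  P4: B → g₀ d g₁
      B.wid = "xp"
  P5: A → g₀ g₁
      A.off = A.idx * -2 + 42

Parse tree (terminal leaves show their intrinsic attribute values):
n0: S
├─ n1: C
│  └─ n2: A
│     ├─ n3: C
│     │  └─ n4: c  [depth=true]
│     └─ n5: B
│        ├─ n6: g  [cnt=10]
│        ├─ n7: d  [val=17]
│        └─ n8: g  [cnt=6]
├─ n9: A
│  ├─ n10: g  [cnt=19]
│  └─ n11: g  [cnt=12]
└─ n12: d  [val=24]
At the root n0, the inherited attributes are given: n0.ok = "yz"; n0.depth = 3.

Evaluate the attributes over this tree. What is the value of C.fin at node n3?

1. n0.ok = "yz"  [given at root]
2. n0.depth = 3  [given at root]
3. n1.mk = -3  [S.depth * 3 - 12]
4. n2.idx = -4  [C.mk - 1]
5. n2.pre = 24  [C.mk * -1 + 21]
6. n3.mk = -1  [A.idx + 3]
7. n4.depth = true  [terminal]
8. n3.tag = 29  [C.mk + 30]
9. n3.fin = -3  [C.mk - 2]
10. n3.wid = "xx"  ["xx"]
11. n5.depth = false  [false]
12. n5.off = 21  [C.tag - 8]
13. n5.lab = -7  [C.tag * -1 + 22]
14. n6.cnt = 10  [terminal]
15. n7.val = 17  [terminal]
16. n8.cnt = 6  [terminal]
17. n5.wid = "xp"  ["xp"]
18. n2.off = -2  [C.fin + 1]
19. n1.tag = 13  [C.mk + 16]
20. n1.fin = 13  [C.mk * -1 + 10]
21. n1.wid = "xn"  ["xn"]
22. n9.idx = 18  [len(C.wid) + 16]
23. n9.pre = 1  [C.fin * -1 + 14]
24. n10.cnt = 19  [terminal]
25. n11.cnt = 12  [terminal]
26. n9.off = 6  [A.idx * -2 + 42]
27. n12.val = 24  [terminal]
28. n0.off = "yzxn"  [S.ok ++ C.wid]

-3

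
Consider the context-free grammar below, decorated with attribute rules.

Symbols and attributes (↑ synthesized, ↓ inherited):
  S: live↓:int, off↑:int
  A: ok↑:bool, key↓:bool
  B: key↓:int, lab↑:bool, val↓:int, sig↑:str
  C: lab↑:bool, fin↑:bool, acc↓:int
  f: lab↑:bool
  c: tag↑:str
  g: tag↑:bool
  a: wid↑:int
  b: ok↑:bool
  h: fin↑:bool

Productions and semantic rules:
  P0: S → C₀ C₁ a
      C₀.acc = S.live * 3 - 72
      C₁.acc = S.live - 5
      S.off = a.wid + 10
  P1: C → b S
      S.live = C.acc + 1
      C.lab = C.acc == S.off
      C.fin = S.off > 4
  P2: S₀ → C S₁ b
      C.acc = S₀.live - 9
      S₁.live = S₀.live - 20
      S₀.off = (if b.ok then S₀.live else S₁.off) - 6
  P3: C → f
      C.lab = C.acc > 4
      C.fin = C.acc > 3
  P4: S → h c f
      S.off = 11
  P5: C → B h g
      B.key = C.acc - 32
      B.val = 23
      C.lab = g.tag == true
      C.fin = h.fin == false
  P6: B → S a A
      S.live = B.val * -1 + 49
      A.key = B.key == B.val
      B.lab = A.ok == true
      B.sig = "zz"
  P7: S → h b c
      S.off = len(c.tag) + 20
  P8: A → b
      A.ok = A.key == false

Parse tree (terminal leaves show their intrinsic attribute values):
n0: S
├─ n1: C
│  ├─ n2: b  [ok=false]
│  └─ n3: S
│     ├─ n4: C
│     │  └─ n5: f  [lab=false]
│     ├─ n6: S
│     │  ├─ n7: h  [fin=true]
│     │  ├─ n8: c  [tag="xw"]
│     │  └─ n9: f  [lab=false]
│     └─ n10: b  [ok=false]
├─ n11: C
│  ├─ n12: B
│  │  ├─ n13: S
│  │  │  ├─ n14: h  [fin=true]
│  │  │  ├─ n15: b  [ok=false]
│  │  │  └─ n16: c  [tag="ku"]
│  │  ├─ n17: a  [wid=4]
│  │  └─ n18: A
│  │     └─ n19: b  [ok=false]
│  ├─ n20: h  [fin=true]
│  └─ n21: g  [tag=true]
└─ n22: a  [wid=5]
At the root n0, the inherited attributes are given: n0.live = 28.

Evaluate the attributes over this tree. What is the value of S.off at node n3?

1. n0.live = 28  [given at root]
2. n1.acc = 12  [S.live * 3 - 72]
3. n2.ok = false  [terminal]
4. n3.live = 13  [C.acc + 1]
5. n4.acc = 4  [S₀.live - 9]
6. n5.lab = false  [terminal]
7. n4.lab = false  [C.acc > 4]
8. n4.fin = true  [C.acc > 3]
9. n6.live = -7  [S₀.live - 20]
10. n7.fin = true  [terminal]
11. n8.tag = "xw"  [terminal]
12. n9.lab = false  [terminal]
13. n6.off = 11  [11]
14. n10.ok = false  [terminal]
15. n3.off = 5  [(if b.ok then S₀.live else S₁.off) - 6]
16. n1.lab = false  [C.acc == S.off]
17. n1.fin = true  [S.off > 4]
18. n11.acc = 23  [S.live - 5]
19. n12.key = -9  [C.acc - 32]
20. n12.val = 23  [23]
21. n13.live = 26  [B.val * -1 + 49]
22. n14.fin = true  [terminal]
23. n15.ok = false  [terminal]
24. n16.tag = "ku"  [terminal]
25. n13.off = 22  [len(c.tag) + 20]
26. n17.wid = 4  [terminal]
27. n18.key = false  [B.key == B.val]
28. n19.ok = false  [terminal]
29. n18.ok = true  [A.key == false]
30. n12.lab = true  [A.ok == true]
31. n12.sig = "zz"  ["zz"]
32. n20.fin = true  [terminal]
33. n21.tag = true  [terminal]
34. n11.lab = true  [g.tag == true]
35. n11.fin = false  [h.fin == false]
36. n22.wid = 5  [terminal]
37. n0.off = 15  [a.wid + 10]

5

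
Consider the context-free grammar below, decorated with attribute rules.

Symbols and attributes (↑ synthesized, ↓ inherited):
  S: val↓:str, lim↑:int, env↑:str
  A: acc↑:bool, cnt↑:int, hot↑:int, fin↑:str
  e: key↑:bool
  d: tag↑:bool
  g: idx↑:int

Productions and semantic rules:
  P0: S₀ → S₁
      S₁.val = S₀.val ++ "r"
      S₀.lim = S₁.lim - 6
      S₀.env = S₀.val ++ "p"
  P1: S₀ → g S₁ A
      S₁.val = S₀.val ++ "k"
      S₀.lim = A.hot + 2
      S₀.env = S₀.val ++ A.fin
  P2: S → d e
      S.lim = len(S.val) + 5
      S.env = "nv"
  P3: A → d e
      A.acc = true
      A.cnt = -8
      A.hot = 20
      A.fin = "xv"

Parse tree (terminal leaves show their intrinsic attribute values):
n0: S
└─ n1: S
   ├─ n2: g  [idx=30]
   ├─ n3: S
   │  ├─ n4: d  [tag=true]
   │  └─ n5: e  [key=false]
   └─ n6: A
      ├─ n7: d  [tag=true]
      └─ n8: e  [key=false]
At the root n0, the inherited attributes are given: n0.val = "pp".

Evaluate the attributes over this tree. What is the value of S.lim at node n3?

1. n0.val = "pp"  [given at root]
2. n1.val = "ppr"  [S₀.val ++ "r"]
3. n2.idx = 30  [terminal]
4. n3.val = "pprk"  [S₀.val ++ "k"]
5. n4.tag = true  [terminal]
6. n5.key = false  [terminal]
7. n3.lim = 9  [len(S.val) + 5]
8. n3.env = "nv"  ["nv"]
9. n7.tag = true  [terminal]
10. n8.key = false  [terminal]
11. n6.acc = true  [true]
12. n6.cnt = -8  [-8]
13. n6.hot = 20  [20]
14. n6.fin = "xv"  ["xv"]
15. n1.lim = 22  [A.hot + 2]
16. n1.env = "pprxv"  [S₀.val ++ A.fin]
17. n0.lim = 16  [S₁.lim - 6]
18. n0.env = "ppp"  [S₀.val ++ "p"]

9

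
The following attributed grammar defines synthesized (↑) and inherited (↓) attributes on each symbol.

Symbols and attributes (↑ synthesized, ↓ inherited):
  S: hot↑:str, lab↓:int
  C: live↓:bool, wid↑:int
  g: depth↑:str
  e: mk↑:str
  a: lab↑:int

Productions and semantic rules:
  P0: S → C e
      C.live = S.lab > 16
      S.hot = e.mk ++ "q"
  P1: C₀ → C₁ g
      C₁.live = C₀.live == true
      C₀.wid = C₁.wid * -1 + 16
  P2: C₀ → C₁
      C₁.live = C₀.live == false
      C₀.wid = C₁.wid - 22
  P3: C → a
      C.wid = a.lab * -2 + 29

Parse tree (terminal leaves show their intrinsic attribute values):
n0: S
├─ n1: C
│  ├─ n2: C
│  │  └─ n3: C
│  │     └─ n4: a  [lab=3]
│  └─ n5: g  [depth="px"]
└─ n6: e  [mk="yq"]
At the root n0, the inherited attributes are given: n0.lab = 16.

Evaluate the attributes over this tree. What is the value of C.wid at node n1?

1. n0.lab = 16  [given at root]
2. n1.live = false  [S.lab > 16]
3. n2.live = false  [C₀.live == true]
4. n3.live = true  [C₀.live == false]
5. n4.lab = 3  [terminal]
6. n3.wid = 23  [a.lab * -2 + 29]
7. n2.wid = 1  [C₁.wid - 22]
8. n5.depth = "px"  [terminal]
9. n1.wid = 15  [C₁.wid * -1 + 16]
10. n6.mk = "yq"  [terminal]
11. n0.hot = "yqq"  [e.mk ++ "q"]

15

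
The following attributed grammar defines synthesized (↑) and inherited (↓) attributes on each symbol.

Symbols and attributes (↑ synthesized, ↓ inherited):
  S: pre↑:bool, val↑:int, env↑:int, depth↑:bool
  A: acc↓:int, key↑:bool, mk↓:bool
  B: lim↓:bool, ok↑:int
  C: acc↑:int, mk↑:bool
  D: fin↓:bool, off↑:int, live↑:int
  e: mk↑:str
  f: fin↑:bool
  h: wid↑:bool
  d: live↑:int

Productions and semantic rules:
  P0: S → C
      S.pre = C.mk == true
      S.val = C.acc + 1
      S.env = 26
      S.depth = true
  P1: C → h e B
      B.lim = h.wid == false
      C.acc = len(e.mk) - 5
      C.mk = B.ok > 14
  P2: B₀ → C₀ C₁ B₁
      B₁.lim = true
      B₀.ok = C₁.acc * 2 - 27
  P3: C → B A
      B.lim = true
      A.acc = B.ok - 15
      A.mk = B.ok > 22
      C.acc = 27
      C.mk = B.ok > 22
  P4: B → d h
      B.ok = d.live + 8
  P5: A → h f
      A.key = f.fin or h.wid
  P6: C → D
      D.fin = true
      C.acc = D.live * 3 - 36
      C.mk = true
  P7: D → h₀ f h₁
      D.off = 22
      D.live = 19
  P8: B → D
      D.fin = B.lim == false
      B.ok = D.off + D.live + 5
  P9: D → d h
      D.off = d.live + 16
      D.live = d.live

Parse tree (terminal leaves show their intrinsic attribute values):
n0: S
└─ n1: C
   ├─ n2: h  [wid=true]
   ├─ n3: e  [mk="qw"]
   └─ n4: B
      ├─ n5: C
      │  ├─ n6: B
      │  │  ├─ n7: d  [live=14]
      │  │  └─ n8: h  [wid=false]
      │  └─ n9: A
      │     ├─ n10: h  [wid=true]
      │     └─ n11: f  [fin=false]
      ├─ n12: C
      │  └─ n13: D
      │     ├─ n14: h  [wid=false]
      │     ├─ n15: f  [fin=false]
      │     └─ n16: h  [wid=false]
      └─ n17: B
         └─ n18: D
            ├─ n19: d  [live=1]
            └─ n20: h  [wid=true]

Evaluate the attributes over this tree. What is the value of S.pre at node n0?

1. n2.wid = true  [terminal]
2. n3.mk = "qw"  [terminal]
3. n4.lim = false  [h.wid == false]
4. n6.lim = true  [true]
5. n7.live = 14  [terminal]
6. n8.wid = false  [terminal]
7. n6.ok = 22  [d.live + 8]
8. n9.acc = 7  [B.ok - 15]
9. n9.mk = false  [B.ok > 22]
10. n10.wid = true  [terminal]
11. n11.fin = false  [terminal]
12. n9.key = true  [f.fin or h.wid]
13. n5.acc = 27  [27]
14. n5.mk = false  [B.ok > 22]
15. n13.fin = true  [true]
16. n14.wid = false  [terminal]
17. n15.fin = false  [terminal]
18. n16.wid = false  [terminal]
19. n13.off = 22  [22]
20. n13.live = 19  [19]
21. n12.acc = 21  [D.live * 3 - 36]
22. n12.mk = true  [true]
23. n17.lim = true  [true]
24. n18.fin = false  [B.lim == false]
25. n19.live = 1  [terminal]
26. n20.wid = true  [terminal]
27. n18.off = 17  [d.live + 16]
28. n18.live = 1  [d.live]
29. n17.ok = 23  [D.off + D.live + 5]
30. n4.ok = 15  [C₁.acc * 2 - 27]
31. n1.acc = -3  [len(e.mk) - 5]
32. n1.mk = true  [B.ok > 14]
33. n0.pre = true  [C.mk == true]
34. n0.val = -2  [C.acc + 1]
35. n0.env = 26  [26]
36. n0.depth = true  [true]

true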